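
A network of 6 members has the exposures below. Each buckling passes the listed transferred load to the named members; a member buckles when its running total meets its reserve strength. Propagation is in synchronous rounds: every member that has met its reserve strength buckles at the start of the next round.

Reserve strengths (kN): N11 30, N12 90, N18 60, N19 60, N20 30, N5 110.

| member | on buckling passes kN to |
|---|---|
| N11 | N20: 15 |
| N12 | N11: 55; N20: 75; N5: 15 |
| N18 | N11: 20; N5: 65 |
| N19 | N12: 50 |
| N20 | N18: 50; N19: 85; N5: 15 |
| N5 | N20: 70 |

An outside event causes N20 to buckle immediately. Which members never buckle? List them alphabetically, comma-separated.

Round 1 — N20 buckles (initial).
  N18: +50 → 50 < 60
  N19: +85 → 85 ≥ 60
  N5: +15 → 15 < 110
Round 2 — N19 buckles.
  N12: +50 → 50 < 90
No further bucklings.

N11, N12, N18, N5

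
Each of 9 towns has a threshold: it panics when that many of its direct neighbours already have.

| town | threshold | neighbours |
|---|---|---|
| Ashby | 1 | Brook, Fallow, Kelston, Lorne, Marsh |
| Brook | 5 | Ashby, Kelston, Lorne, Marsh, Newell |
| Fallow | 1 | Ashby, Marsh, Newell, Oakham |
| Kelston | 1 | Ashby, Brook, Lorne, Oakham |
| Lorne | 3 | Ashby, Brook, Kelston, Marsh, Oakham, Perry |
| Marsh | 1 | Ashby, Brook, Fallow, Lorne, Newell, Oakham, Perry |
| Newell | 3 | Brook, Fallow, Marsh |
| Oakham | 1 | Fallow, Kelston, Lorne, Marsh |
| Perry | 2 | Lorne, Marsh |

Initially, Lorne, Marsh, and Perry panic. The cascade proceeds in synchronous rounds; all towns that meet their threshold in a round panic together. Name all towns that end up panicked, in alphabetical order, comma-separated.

Round 1 — Lorne, Marsh, Perry panic (initial).
Round 2 — checking thresholds:
  Ashby: 2 of 5 neighbours ≥ 1, panics.
  Brook: 2 of 5 neighbours < 5, not yet.
  Fallow: 1 of 4 neighbours ≥ 1, panics.
  Kelston: 1 of 4 neighbours ≥ 1, panics.
  Newell: 1 of 3 neighbours < 3, not yet.
  Oakham: 2 of 4 neighbours ≥ 1, panics.
Round 3 — no new panics; cascade stops.

Ashby, Fallow, Kelston, Lorne, Marsh, Oakham, Perry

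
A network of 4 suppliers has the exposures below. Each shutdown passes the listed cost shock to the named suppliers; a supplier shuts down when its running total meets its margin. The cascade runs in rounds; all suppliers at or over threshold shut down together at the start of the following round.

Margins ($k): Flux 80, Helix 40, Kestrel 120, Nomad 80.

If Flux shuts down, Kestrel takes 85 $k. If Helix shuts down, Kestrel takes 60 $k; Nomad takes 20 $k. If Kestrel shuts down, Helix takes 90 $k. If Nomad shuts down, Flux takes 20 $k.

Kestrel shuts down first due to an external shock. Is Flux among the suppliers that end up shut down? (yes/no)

no

Round 1 — Kestrel shuts down (initial).
  Helix: +90 → 90 ≥ 40
Round 2 — Helix shuts down.
  Nomad: +20 → 20 < 80
No further shutdowns.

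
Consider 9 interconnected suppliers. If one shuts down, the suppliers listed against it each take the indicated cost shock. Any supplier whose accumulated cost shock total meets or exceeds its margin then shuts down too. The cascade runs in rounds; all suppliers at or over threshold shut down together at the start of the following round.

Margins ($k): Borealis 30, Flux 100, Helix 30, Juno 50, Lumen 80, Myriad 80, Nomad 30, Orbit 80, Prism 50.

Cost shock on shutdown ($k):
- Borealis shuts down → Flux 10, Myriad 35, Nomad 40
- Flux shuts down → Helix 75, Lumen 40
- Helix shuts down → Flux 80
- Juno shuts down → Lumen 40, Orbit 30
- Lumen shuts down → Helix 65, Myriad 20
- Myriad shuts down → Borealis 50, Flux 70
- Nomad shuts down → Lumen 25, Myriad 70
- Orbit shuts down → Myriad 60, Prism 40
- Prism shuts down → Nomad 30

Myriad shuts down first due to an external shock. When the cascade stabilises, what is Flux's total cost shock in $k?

Round 1 — Myriad shuts down (initial).
  Borealis: +50 → 50 ≥ 30
  Flux: +70 → 70 < 100
Round 2 — Borealis shuts down.
  Flux: +10 → 80 < 100
  Nomad: +40 → 40 ≥ 30
Round 3 — Nomad shuts down.
  Lumen: +25 → 25 < 80
No further shutdowns.

80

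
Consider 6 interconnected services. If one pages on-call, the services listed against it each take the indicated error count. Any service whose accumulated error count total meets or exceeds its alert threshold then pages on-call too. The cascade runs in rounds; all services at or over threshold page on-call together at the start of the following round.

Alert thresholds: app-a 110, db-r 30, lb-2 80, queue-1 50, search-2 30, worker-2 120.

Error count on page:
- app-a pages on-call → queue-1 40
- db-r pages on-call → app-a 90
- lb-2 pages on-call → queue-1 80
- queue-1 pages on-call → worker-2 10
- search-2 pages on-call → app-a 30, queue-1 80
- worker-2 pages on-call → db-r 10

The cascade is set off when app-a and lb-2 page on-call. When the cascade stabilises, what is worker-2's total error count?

10

Round 1 — app-a, lb-2 page on-call (initial).
  queue-1: +40+80 → 120 ≥ 50
Round 2 — queue-1 pages on-call.
  worker-2: +10 → 10 < 120
No further pages.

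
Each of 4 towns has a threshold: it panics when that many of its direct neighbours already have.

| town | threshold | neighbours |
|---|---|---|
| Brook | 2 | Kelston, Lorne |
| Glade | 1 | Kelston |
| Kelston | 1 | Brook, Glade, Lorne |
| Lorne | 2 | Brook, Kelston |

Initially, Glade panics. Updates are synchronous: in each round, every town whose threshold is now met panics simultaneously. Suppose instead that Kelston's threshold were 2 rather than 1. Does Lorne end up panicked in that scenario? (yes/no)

no

With Kelston's threshold at 2:
Round 1 — Glade panics (initial).
Round 2 — no new panics; cascade stops.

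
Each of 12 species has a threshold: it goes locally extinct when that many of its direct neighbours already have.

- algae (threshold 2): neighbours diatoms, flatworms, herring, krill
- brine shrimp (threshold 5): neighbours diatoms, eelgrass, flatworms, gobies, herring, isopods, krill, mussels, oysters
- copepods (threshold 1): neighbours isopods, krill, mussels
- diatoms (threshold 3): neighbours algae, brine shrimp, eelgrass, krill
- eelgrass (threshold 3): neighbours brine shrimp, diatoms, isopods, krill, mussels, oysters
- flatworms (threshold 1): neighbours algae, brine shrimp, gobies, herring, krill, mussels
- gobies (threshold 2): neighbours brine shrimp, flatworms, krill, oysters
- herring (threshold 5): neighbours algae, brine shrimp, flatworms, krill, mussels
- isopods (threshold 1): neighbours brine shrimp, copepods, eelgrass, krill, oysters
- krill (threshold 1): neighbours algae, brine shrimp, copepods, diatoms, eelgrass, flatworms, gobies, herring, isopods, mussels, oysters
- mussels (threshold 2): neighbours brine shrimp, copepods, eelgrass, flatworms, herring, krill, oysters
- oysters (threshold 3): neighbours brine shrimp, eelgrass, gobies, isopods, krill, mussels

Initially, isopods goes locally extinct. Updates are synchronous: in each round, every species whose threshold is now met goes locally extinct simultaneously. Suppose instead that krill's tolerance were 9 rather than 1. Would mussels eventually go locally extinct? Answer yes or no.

no

With krill's tolerance at 9:
Round 1 — isopods goes locally extinct (initial).
Round 2 — checking thresholds:
  brine shrimp: 1 of 9 neighbours < 5, not yet.
  copepods: 1 of 3 neighbours ≥ 1, goes locally extinct.
  eelgrass: 1 of 6 neighbours < 3, not yet.
  krill: 1 of 11 neighbours < 9, not yet.
  oysters: 1 of 6 neighbours < 3, not yet.
Round 3 — no new extinctions; cascade stops.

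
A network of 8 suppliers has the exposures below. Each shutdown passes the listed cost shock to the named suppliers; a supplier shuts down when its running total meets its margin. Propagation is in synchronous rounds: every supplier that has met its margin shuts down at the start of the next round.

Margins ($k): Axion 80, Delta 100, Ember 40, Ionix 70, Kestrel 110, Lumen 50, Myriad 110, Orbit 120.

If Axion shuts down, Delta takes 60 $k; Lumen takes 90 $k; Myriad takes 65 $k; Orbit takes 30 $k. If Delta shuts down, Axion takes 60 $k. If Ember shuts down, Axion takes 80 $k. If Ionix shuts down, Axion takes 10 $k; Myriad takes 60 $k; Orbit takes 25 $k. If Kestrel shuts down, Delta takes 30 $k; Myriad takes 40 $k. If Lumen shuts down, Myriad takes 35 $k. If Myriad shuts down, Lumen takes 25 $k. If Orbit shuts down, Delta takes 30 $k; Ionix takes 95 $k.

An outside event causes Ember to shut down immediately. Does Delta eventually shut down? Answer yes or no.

no

Round 1 — Ember shuts down (initial).
  Axion: +80 → 80 ≥ 80
Round 2 — Axion shuts down.
  Delta: +60 → 60 < 100
  Lumen: +90 → 90 ≥ 50
  Myriad: +65 → 65 < 110
  Orbit: +30 → 30 < 120
Round 3 — Lumen shuts down.
  Myriad: +35 → 100 < 110
No further shutdowns.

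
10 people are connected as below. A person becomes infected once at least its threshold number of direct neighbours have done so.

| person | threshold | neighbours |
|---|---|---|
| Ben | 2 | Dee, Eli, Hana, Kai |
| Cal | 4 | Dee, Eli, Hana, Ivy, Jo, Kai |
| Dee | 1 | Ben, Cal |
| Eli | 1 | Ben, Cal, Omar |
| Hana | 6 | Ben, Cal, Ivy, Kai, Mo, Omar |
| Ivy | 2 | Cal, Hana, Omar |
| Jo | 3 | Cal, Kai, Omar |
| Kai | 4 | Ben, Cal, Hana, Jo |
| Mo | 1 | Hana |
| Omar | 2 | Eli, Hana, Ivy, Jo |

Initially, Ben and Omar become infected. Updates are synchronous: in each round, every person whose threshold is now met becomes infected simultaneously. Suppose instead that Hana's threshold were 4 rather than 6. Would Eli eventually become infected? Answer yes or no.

yes

With Hana's threshold at 4:
Round 1 — Ben, Omar become infected (initial).
Round 2 — checking thresholds:
  Dee: 1 of 2 neighbours ≥ 1, becomes infected.
  Eli: 2 of 3 neighbours ≥ 1, becomes infected.
  Hana: 2 of 6 neighbours < 4, not yet.
  Ivy: 1 of 3 neighbours < 2, not yet.
  Jo: 1 of 3 neighbours < 3, not yet.
  Kai: 1 of 4 neighbours < 4, not yet.
Round 3 — no new infections; cascade stops.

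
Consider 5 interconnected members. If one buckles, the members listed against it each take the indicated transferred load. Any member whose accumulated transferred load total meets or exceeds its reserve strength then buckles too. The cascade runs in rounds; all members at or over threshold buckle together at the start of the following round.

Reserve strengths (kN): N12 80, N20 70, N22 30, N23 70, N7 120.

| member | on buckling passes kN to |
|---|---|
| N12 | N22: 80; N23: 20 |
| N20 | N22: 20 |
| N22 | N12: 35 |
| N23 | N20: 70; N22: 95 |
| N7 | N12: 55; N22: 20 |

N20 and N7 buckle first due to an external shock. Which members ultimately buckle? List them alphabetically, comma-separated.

N12, N20, N22, N7

Round 1 — N20, N7 buckle (initial).
  N12: +55 → 55 < 80
  N22: +20+20 → 40 ≥ 30
Round 2 — N22 buckles.
  N12: +35 → 90 ≥ 80
Round 3 — N12 buckles.
  N23: +20 → 20 < 70
No further bucklings.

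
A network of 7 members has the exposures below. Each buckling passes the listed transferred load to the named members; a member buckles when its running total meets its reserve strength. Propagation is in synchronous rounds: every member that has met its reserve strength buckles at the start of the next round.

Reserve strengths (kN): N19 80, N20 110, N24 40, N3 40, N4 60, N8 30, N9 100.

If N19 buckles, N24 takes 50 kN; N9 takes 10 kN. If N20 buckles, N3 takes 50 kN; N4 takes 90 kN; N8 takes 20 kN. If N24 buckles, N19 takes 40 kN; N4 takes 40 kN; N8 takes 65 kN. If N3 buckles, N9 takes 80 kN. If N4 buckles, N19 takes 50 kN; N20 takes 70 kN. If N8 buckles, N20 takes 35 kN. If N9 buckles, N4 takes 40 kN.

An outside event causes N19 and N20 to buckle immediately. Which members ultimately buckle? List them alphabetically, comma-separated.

N19, N20, N24, N3, N4, N8

Round 1 — N19, N20 buckle (initial).
  N24: +50 → 50 ≥ 40
  N3: +50 → 50 ≥ 40
  N4: +90 → 90 ≥ 60
  N8: +20 → 20 < 30
  N9: +10 → 10 < 100
Round 2 — N24, N3, N4 buckle.
  N8: +65 → 85 ≥ 30
  N9: +80 → 90 < 100
Round 3 — N8 buckles.
No further bucklings.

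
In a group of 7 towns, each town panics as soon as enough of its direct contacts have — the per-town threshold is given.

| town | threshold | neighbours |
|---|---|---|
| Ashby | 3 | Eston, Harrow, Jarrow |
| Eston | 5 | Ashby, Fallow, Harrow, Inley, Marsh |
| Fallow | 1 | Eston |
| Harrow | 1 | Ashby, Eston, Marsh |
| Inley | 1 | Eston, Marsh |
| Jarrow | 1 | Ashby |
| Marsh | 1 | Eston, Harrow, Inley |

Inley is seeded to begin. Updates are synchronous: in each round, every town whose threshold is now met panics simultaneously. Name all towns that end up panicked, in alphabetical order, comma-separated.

Harrow, Inley, Marsh

Round 1 — Inley panics (initial).
Round 2 — checking thresholds:
  Eston: 1 of 5 neighbours < 5, not yet.
  Marsh: 1 of 3 neighbours ≥ 1, panics.
Round 3 — checking thresholds:
  Eston: 2 of 5 neighbours < 5, not yet.
  Harrow: 1 of 3 neighbours ≥ 1, panics.
Round 4 — no new panics; cascade stops.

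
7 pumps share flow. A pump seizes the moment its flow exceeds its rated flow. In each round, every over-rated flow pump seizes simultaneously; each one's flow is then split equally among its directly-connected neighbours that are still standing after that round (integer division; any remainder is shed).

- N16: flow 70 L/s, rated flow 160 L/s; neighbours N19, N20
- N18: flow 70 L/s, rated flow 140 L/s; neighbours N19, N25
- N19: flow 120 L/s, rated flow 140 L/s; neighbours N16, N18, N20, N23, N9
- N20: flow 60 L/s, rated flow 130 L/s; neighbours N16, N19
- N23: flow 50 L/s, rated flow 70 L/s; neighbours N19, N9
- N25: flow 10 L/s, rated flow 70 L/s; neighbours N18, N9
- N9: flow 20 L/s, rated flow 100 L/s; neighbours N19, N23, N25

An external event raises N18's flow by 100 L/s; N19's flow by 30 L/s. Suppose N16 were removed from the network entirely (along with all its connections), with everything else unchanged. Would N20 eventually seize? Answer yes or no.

With N16 removed:
Round 1 — N18 at 170 > 140; N19 at 150 > 140. N18, N19 seize.
  N18 sheds 170 L/s to N25: 170 each.
    N25: 10+170 = 180 > 70
  N19 sheds 150 L/s to N20, N23, N9: 50 each.
    N20: 60+50 = 110 ≤ 130
    N23: 50+50 = 100 > 70
    N9: 20+50 = 70 ≤ 100
Round 2 — N23, N25 seize.
  N23 sheds 100 L/s to N9: 100 each.
    N9: 70+100 = 170 > 100
  N25 sheds 180 L/s to N9: 180 each.
    N9: 170+180 = 350 > 100
Round 3 — N9 seizes.
  N9 sheds 350 L/s: no online neighbours, lost.
No further seizures.

no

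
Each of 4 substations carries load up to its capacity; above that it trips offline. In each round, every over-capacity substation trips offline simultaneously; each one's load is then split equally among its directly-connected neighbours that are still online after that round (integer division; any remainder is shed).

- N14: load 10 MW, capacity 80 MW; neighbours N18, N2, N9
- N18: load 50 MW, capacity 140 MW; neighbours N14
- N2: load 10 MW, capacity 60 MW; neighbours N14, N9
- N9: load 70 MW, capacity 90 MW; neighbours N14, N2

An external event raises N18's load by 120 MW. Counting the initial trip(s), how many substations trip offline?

4

Round 1 — N18 at 170 > 140. N18 trips offline.
  N18 sheds 170 MW to N14: 170 each.
    N14: 10+170 = 180 > 80
Round 2 — N14 trips offline.
  N14 sheds 180 MW to N2, N9: 90 each.
    N2: 10+90 = 100 > 60
    N9: 70+90 = 160 > 90
Round 3 — N2, N9 trip offline.
  N2 sheds 100 MW: no online neighbours, lost.
  N9 sheds 160 MW: no online neighbours, lost.
No further trips.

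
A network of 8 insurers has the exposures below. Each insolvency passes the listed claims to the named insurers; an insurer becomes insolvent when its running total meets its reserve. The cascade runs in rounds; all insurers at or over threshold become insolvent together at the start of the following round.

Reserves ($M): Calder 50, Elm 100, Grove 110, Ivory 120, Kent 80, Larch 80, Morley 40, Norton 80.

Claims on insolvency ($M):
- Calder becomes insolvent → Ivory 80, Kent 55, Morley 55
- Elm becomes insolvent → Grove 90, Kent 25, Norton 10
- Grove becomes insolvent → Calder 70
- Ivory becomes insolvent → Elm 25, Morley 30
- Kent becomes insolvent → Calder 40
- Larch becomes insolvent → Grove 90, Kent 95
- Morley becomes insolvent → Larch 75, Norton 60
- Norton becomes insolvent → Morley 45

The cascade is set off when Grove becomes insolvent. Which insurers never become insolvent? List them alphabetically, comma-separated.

Elm, Ivory, Kent, Larch, Norton

Round 1 — Grove becomes insolvent (initial).
  Calder: +70 → 70 ≥ 50
Round 2 — Calder becomes insolvent.
  Ivory: +80 → 80 < 120
  Kent: +55 → 55 < 80
  Morley: +55 → 55 ≥ 40
Round 3 — Morley becomes insolvent.
  Larch: +75 → 75 < 80
  Norton: +60 → 60 < 80
No further insolvencies.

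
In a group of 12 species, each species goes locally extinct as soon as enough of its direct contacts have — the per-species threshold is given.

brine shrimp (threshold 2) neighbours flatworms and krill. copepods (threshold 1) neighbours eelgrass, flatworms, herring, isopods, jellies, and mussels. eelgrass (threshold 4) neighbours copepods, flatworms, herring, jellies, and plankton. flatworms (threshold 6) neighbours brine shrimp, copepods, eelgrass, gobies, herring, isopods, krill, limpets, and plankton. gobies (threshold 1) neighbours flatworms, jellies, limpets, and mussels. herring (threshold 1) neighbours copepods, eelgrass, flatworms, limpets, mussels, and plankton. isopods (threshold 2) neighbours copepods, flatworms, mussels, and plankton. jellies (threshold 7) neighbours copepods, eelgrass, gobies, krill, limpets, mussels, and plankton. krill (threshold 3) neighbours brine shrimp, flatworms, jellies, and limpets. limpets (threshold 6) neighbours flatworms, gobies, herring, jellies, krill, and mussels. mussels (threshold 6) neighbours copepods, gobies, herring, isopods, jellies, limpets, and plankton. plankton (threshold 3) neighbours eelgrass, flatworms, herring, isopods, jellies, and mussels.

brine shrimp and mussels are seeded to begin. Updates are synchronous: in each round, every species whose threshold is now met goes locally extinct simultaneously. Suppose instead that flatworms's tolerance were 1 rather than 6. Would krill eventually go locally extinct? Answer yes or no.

With flatworms's tolerance at 1:
Round 1 — brine shrimp, mussels go locally extinct (initial).
Round 2 — checking thresholds:
  copepods: 1 of 6 neighbours ≥ 1, goes locally extinct.
  flatworms: 1 of 9 neighbours ≥ 1, goes locally extinct.
  gobies: 1 of 4 neighbours ≥ 1, goes locally extinct.
  herring: 1 of 6 neighbours ≥ 1, goes locally extinct.
  isopods: 1 of 4 neighbours < 2, not yet.
  jellies: 1 of 7 neighbours < 7, not yet.
  krill: 1 of 4 neighbours < 3, not yet.
  limpets: 1 of 6 neighbours < 6, not yet.
  plankton: 1 of 6 neighbours < 3, not yet.
Round 3 — checking thresholds:
  eelgrass: 3 of 5 neighbours < 4, not yet.
  isopods: 3 of 4 neighbours ≥ 2, goes locally extinct.
  jellies: 3 of 7 neighbours < 7, not yet.
  krill: 2 of 4 neighbours < 3, not yet.
  limpets: 4 of 6 neighbours < 6, not yet.
  plankton: 3 of 6 neighbours ≥ 3, goes locally extinct.
Round 4 — checking thresholds:
  eelgrass: 4 of 5 neighbours ≥ 4, goes locally extinct.
  jellies: 4 of 7 neighbours < 7, not yet.
  krill: 2 of 4 neighbours < 3, not yet.
  limpets: 4 of 6 neighbours < 6, not yet.
Round 5 — no new extinctions; cascade stops.

no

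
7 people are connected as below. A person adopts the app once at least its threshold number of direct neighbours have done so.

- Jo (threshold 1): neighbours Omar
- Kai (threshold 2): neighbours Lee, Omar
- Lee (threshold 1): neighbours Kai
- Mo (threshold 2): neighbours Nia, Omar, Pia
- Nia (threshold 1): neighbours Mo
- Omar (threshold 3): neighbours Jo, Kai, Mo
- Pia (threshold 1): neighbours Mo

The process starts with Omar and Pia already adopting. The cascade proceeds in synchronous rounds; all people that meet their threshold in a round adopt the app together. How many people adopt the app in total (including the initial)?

5

Round 1 — Omar, Pia adopt the app (initial).
Round 2 — checking thresholds:
  Jo: 1 of 1 neighbours ≥ 1, adopts the app.
  Kai: 1 of 2 neighbours < 2, not yet.
  Mo: 2 of 3 neighbours ≥ 2, adopts the app.
Round 3 — checking thresholds:
  Kai: 1 of 2 neighbours < 2, not yet.
  Nia: 1 of 1 neighbours ≥ 1, adopts the app.
Round 4 — no new adoptions; cascade stops.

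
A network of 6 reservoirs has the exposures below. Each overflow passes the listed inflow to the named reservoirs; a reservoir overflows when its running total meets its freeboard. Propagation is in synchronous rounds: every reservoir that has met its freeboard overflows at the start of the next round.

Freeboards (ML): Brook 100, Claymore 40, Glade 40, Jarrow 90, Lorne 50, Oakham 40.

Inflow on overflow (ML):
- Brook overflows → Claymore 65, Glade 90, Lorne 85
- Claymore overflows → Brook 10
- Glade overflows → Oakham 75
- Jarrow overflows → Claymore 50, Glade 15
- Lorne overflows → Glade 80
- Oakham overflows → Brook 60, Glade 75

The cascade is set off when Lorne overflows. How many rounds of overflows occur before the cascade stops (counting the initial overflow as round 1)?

Round 1 — Lorne overflows (initial).
  Glade: +80 → 80 ≥ 40
Round 2 — Glade overflows.
  Oakham: +75 → 75 ≥ 40
Round 3 — Oakham overflows.
  Brook: +60 → 60 < 100
No further overflows.

3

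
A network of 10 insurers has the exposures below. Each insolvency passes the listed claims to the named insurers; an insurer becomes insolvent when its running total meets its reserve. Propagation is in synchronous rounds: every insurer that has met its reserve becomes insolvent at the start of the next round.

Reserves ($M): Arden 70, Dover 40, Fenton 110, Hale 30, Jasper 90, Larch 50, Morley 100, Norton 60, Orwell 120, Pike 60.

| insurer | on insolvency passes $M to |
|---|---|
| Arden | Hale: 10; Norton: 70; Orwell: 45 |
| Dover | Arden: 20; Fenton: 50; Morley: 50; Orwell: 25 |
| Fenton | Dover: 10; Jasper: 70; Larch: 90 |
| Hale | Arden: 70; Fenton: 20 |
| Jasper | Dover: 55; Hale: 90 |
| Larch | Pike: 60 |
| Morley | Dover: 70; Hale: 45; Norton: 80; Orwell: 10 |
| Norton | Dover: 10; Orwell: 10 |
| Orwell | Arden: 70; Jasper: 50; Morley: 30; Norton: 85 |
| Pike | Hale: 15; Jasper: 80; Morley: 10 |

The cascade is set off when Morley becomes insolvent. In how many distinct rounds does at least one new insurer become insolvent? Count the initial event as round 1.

Round 1 — Morley becomes insolvent (initial).
  Dover: +70 → 70 ≥ 40
  Hale: +45 → 45 ≥ 30
  Norton: +80 → 80 ≥ 60
  Orwell: +10 → 10 < 120
Round 2 — Dover, Hale, Norton become insolvent.
  Arden: +20+70 → 90 ≥ 70
  Fenton: +50+20 → 70 < 110
  Orwell: +25+10 → 45 < 120
Round 3 — Arden becomes insolvent.
  Orwell: +45 → 90 < 120
No further insolvencies.

3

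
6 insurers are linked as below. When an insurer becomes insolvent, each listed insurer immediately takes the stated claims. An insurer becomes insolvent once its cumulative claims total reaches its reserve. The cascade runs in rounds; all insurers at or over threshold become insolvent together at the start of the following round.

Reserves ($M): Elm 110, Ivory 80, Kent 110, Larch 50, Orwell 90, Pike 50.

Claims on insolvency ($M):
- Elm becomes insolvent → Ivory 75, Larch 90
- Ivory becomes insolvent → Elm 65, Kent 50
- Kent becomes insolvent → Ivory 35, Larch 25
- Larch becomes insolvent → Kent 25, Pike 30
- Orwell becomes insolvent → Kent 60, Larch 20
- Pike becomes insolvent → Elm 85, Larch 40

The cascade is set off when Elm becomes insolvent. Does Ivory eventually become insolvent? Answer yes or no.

no

Round 1 — Elm becomes insolvent (initial).
  Ivory: +75 → 75 < 80
  Larch: +90 → 90 ≥ 50
Round 2 — Larch becomes insolvent.
  Kent: +25 → 25 < 110
  Pike: +30 → 30 < 50
No further insolvencies.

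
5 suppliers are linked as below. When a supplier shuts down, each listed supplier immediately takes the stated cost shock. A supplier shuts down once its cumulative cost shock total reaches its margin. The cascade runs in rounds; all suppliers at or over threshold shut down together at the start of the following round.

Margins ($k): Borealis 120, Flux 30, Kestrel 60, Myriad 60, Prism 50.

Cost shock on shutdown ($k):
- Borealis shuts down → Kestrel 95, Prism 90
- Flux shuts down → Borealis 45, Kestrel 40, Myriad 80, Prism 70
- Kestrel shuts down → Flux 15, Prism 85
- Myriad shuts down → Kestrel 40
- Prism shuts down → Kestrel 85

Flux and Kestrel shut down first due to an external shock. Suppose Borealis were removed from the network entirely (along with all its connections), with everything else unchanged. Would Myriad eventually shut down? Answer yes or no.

With Borealis removed:
Round 1 — Flux, Kestrel shut down (initial).
  Myriad: +80 → 80 ≥ 60
  Prism: +70+85 → 155 ≥ 50
Round 2 — Myriad, Prism shut down.
No further shutdowns.

yes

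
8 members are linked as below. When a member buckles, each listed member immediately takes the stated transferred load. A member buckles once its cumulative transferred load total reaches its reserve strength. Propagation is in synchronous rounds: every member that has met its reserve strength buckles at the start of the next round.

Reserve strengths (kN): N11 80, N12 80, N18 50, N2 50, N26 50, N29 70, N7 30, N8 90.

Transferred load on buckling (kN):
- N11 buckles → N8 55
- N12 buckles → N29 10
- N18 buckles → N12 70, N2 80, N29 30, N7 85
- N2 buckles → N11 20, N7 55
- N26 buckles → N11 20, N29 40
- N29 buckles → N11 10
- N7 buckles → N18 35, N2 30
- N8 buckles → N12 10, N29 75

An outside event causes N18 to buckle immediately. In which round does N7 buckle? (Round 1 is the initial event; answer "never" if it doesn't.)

2

Round 1 — N18 buckles (initial).
  N12: +70 → 70 < 80
  N2: +80 → 80 ≥ 50
  N29: +30 → 30 < 70
  N7: +85 → 85 ≥ 30
Round 2 — N2, N7 buckle.
  N11: +20 → 20 < 80
No further bucklings.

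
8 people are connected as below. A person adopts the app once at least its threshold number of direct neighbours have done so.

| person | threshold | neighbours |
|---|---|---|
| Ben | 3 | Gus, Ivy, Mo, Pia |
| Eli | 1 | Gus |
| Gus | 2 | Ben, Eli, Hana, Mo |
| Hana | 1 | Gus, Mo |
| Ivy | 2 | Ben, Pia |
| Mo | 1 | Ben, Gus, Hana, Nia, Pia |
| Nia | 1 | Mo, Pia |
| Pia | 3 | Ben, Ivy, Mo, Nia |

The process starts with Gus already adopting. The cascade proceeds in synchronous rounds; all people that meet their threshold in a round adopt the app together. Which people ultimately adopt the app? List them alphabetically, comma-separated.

Eli, Gus, Hana, Mo, Nia

Round 1 — Gus adopts the app (initial).
Round 2 — checking thresholds:
  Ben: 1 of 4 neighbours < 3, not yet.
  Eli: 1 of 1 neighbours ≥ 1, adopts the app.
  Hana: 1 of 2 neighbours ≥ 1, adopts the app.
  Mo: 1 of 5 neighbours ≥ 1, adopts the app.
Round 3 — checking thresholds:
  Ben: 2 of 4 neighbours < 3, not yet.
  Nia: 1 of 2 neighbours ≥ 1, adopts the app.
  Pia: 1 of 4 neighbours < 3, not yet.
Round 4 — no new adoptions; cascade stops.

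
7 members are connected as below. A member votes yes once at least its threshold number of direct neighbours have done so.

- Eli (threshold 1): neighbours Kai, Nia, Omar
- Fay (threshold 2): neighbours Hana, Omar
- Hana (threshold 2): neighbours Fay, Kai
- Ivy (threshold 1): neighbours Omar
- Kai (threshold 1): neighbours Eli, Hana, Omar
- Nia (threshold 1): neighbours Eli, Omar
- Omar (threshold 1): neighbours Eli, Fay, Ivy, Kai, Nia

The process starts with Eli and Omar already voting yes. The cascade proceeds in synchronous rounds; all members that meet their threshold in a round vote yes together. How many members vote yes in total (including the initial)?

Round 1 — Eli, Omar vote yes (initial).
Round 2 — checking thresholds:
  Fay: 1 of 2 neighbours < 2, holds.
  Ivy: 1 of 1 neighbours ≥ 1, votes yes.
  Kai: 2 of 3 neighbours ≥ 1, votes yes.
  Nia: 2 of 2 neighbours ≥ 1, votes yes.
Round 3 — no new yes votes; cascade stops.

5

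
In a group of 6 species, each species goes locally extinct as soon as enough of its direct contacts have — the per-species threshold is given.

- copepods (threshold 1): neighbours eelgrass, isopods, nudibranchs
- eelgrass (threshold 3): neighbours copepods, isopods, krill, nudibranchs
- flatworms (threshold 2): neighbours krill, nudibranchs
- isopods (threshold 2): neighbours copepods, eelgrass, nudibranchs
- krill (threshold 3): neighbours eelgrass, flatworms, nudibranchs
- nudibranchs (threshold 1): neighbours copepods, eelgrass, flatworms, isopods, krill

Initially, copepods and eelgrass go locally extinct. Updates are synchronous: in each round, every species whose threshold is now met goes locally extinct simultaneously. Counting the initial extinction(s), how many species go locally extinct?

Round 1 — copepods, eelgrass go locally extinct (initial).
Round 2 — checking thresholds:
  isopods: 2 of 3 neighbours ≥ 2, goes locally extinct.
  krill: 1 of 3 neighbours < 3, below threshold.
  nudibranchs: 2 of 5 neighbours ≥ 1, goes locally extinct.
Round 3 — no new extinctions; cascade stops.

4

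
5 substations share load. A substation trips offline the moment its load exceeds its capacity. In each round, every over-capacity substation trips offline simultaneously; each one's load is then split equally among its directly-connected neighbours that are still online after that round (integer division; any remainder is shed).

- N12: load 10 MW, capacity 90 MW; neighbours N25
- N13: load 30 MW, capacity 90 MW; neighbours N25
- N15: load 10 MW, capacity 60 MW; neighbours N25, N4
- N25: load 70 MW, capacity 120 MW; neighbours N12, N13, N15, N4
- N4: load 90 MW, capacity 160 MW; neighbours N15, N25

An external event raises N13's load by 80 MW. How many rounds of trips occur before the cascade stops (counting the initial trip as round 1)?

4

Round 1 — N13 at 110 > 90. N13 trips offline.
  N13 sheds 110 MW to N25: 110 each.
    N25: 70+110 = 180 > 120
Round 2 — N25 trips offline.
  N25 sheds 180 MW to N12, N15, N4: 60 each.
    N12: 10+60 = 70 ≤ 90
    N15: 10+60 = 70 > 60
    N4: 90+60 = 150 ≤ 160
Round 3 — N15 trips offline.
  N15 sheds 70 MW to N4: 70 each.
    N4: 150+70 = 220 > 160
Round 4 — N4 trips offline.
  N4 sheds 220 MW: no online neighbours, lost.
No further trips.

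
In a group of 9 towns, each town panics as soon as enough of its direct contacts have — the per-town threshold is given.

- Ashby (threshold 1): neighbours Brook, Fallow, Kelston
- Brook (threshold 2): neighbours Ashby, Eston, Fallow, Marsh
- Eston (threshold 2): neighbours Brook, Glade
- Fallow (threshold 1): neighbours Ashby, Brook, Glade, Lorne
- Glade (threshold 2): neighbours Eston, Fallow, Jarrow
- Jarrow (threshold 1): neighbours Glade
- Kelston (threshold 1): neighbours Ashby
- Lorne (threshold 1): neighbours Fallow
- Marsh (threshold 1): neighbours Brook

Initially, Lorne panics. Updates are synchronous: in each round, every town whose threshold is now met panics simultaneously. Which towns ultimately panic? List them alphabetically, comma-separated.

Ashby, Brook, Fallow, Kelston, Lorne, Marsh

Round 1 — Lorne panics (initial).
Round 2 — checking thresholds:
  Fallow: 1 of 4 neighbours ≥ 1, panics.
Round 3 — checking thresholds:
  Ashby: 1 of 3 neighbours ≥ 1, panics.
  Brook: 1 of 4 neighbours < 2, below threshold.
  Glade: 1 of 3 neighbours < 2, below threshold.
Round 4 — checking thresholds:
  Brook: 2 of 4 neighbours ≥ 2, panics.
  Glade: 1 of 3 neighbours < 2, below threshold.
  Kelston: 1 of 1 neighbours ≥ 1, panics.
Round 5 — checking thresholds:
  Eston: 1 of 2 neighbours < 2, below threshold.
  Glade: 1 of 3 neighbours < 2, below threshold.
  Marsh: 1 of 1 neighbours ≥ 1, panics.
Round 6 — no new panics; cascade stops.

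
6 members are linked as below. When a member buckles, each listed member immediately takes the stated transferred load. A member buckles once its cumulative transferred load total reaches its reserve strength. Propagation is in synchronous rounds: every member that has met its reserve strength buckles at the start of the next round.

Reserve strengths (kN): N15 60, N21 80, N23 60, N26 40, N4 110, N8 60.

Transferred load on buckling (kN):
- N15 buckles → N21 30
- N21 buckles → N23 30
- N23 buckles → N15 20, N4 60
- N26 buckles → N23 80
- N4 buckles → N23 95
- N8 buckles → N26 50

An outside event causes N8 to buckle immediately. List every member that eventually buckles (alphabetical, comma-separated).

N23, N26, N8

Round 1 — N8 buckles (initial).
  N26: +50 → 50 ≥ 40
Round 2 — N26 buckles.
  N23: +80 → 80 ≥ 60
Round 3 — N23 buckles.
  N15: +20 → 20 < 60
  N4: +60 → 60 < 110
No further bucklings.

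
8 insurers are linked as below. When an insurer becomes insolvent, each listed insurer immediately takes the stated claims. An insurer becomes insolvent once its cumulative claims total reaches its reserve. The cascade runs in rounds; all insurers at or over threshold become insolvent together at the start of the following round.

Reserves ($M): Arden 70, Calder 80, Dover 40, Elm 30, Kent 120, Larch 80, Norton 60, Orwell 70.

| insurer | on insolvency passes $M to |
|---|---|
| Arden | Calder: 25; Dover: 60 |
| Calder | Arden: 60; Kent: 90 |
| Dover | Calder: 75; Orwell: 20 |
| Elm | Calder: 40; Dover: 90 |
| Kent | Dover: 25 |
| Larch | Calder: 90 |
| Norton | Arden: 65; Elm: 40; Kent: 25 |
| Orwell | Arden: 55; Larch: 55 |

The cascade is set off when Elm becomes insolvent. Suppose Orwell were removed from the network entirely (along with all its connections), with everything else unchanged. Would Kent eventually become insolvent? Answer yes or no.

With Orwell removed:
Round 1 — Elm becomes insolvent (initial).
  Calder: +40 → 40 < 80
  Dover: +90 → 90 ≥ 40
Round 2 — Dover becomes insolvent.
  Calder: +75 → 115 ≥ 80
Round 3 — Calder becomes insolvent.
  Arden: +60 → 60 < 70
  Kent: +90 → 90 < 120
No further insolvencies.

no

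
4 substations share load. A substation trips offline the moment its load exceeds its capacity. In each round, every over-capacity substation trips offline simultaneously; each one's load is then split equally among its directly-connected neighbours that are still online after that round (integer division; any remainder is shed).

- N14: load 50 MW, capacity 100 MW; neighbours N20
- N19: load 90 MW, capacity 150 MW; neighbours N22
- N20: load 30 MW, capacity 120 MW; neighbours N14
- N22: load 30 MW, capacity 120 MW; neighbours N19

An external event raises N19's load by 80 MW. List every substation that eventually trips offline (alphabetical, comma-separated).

Round 1 — N19 at 170 > 150. N19 trips offline.
  N19 sheds 170 MW to N22: 170 each.
    N22: 30+170 = 200 > 120
Round 2 — N22 trips offline.
  N22 sheds 200 MW: no online neighbours, lost.
No further trips.

N19, N22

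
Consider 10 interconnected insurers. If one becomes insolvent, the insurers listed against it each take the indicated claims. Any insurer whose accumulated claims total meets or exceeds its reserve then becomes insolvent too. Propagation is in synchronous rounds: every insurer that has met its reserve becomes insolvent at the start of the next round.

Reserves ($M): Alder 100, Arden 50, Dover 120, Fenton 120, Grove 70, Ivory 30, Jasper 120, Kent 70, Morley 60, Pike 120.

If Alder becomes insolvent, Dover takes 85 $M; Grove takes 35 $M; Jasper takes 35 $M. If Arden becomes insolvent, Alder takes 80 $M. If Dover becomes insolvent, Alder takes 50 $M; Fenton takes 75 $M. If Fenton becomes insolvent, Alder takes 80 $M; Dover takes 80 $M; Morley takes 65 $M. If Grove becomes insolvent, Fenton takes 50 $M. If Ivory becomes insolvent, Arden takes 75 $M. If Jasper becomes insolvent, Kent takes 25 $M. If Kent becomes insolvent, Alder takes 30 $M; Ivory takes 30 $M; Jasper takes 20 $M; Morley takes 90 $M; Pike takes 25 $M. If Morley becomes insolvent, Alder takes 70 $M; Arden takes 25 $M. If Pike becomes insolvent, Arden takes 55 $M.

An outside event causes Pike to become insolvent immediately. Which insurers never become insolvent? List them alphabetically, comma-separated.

Alder, Dover, Fenton, Grove, Ivory, Jasper, Kent, Morley

Round 1 — Pike becomes insolvent (initial).
  Arden: +55 → 55 ≥ 50
Round 2 — Arden becomes insolvent.
  Alder: +80 → 80 < 100
No further insolvencies.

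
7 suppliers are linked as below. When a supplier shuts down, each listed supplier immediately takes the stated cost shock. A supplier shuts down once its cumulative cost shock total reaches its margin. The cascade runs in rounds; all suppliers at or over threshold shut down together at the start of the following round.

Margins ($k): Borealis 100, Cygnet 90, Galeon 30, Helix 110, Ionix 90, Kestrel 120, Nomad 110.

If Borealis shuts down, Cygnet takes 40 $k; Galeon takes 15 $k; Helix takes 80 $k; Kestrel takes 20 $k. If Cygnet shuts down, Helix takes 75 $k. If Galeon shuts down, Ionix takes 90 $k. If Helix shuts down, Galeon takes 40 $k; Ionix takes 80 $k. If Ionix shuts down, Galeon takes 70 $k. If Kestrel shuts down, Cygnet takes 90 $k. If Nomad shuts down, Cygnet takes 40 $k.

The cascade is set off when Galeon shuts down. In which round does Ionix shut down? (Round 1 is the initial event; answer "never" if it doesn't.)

2

Round 1 — Galeon shuts down (initial).
  Ionix: +90 → 90 ≥ 90
Round 2 — Ionix shuts down.
No further shutdowns.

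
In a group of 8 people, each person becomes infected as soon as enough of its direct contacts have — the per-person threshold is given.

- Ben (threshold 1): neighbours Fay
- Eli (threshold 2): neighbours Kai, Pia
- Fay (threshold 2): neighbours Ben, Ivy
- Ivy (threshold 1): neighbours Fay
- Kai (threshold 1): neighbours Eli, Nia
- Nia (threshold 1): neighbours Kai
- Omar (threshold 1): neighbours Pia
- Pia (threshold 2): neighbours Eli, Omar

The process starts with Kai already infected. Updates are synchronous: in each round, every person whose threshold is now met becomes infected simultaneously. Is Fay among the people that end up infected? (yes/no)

no

Round 1 — Kai becomes infected (initial).
Round 2 — checking thresholds:
  Eli: 1 of 2 neighbours < 2, holds.
  Nia: 1 of 1 neighbours ≥ 1, becomes infected.
Round 3 — no new infections; cascade stops.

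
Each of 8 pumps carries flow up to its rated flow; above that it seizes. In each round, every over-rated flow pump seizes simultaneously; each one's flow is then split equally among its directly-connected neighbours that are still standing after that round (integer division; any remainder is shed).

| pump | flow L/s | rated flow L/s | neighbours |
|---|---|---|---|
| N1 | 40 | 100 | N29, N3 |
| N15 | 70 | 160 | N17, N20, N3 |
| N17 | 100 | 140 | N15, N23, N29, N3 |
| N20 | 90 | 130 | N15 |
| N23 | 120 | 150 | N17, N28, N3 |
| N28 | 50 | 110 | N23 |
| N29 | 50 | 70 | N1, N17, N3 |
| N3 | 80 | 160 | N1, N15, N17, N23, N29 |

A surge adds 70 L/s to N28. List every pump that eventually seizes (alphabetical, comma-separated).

N1, N15, N17, N20, N23, N28, N29, N3

Round 1 — N28 at 120 > 110. N28 seizes.
  N28 sheds 120 L/s to N23: 120 each.
    N23: 120+120 = 240 > 150
Round 2 — N23 seizes.
  N23 sheds 240 L/s to N17, N3: 120 each.
    N17: 100+120 = 220 > 140
    N3: 80+120 = 200 > 160
Round 3 — N17, N3 seize.
  N17 sheds 220 L/s to N15, N29: 110 each.
    N15: 70+110 = 180 > 160
    N29: 50+110 = 160 > 70
  N3 sheds 200 L/s to N1, N15, N29: 66 each (2 lost).
    N1: 40+66 = 106 > 100
    N15: 180+66 = 246 > 160
    N29: 160+66 = 226 > 70
Round 4 — N1, N15, N29 seize.
  N1 sheds 106 L/s: no online neighbours, lost.
  N15 sheds 246 L/s to N20: 246 each.
    N20: 90+246 = 336 > 130
  N29 sheds 226 L/s: no online neighbours, lost.
Round 5 — N20 seizes.
  N20 sheds 336 L/s: no online neighbours, lost.
No further seizures.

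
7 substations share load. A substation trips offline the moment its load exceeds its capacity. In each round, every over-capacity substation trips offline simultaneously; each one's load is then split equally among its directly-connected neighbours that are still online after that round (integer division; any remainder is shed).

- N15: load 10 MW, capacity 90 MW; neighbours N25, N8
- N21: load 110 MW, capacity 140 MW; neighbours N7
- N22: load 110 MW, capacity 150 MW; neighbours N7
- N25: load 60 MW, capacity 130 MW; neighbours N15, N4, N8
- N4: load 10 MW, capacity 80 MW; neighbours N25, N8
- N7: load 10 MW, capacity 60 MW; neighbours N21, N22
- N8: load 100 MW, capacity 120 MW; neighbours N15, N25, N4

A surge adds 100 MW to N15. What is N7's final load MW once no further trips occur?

Round 1 — N15 at 110 > 90. N15 trips offline.
  N15 sheds 110 MW to N25, N8: 55 each.
    N25: 60+55 = 115 ≤ 130
    N8: 100+55 = 155 > 120
Round 2 — N8 trips offline.
  N8 sheds 155 MW to N25, N4: 77 each (1 lost).
    N25: 115+77 = 192 > 130
    N4: 10+77 = 87 > 80
Round 3 — N25, N4 trip offline.
  N25 sheds 192 MW: no online neighbours, lost.
  N4 sheds 87 MW: no online neighbours, lost.
No further trips.

10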